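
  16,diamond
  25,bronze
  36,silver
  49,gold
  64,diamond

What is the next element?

First entry — perfect squares: 4², 5², 6², …: 16, 25, 36, 49, 64 → 81.
Rank — repeats diamond → bronze → silver → gold: diamond, bronze, silver, gold, diamond → bronze.
Combining the parts gives 81,bronze.

81,bronze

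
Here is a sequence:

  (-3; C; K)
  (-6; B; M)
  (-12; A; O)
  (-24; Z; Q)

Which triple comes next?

First slot: -3, -6, -12, -24 → -48 (×2 each step).
First letter: C, B, A, Z → Y (letters move back 1 place in the alphabet, wrapping A→Z).
Second letter goes K, M, O, Q → S (letters move forward 2 places in the alphabet).
So the next triple is (-48; Y; S).

(-48; Y; S)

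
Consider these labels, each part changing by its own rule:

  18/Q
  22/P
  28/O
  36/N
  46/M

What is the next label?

First component — differences are 4, 6, 8, … (increasing by 2 each time): 18, 22, 28, 36, 46 → 58.
Letter: Q, P, O, N, M → L (letters move back 1 place in the alphabet).
Putting it together: 58/L.

58/L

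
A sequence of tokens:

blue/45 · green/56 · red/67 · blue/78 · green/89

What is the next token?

red/100

Colour: blue, green, red, blue, green → red (repeats blue → green → red).
Second component goes 45, 56, 67, 78, 89 → 100 (+11 each step).
So the next token is red/100.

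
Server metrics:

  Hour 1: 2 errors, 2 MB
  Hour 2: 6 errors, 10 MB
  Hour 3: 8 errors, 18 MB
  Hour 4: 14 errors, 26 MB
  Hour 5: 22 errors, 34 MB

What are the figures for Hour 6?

Errors goes 2, 6, 8, 14, 22 → 36 (each term is the sum of the two before it).
MB: +8 each step; 2, 10, 18, 26, 34 → 42.
So the next line is 36 errors, 42 MB.

36 errors, 42 MB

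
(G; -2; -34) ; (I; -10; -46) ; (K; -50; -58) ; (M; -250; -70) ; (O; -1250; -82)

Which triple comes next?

(Q; -6250; -94)

Letter: letters move forward 2 places in the alphabet, so G, I, K, M, O → Q.
For the second part, ×5 each step: -2, -10, -50, -250, -1250 → -6250.
For the third part, −12 each step: -34, -46, -58, -70, -82 → -94.
Combining the parts gives (Q; -6250; -94).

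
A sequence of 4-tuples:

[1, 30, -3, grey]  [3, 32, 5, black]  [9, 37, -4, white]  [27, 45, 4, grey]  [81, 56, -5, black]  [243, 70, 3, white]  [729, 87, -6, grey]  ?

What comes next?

First component — ×3 each step: 1, 3, 9, 27, 81, 243, 729 → 2187.
Second component: differences are 2, 5, 8, … (increasing by 3 each time); 30, 32, 37, 45, 56, 70, 87 → 107.
Third component — alternating steps +8, −9, +8, −9, …: -3, 5, -4, 4, -5, 3, -6 → 2.
Shade: repeats grey → black → white; grey, black, white, grey, black, white, grey → black.
Combining the parts gives [2187, 107, 2, black].

[2187, 107, 2, black]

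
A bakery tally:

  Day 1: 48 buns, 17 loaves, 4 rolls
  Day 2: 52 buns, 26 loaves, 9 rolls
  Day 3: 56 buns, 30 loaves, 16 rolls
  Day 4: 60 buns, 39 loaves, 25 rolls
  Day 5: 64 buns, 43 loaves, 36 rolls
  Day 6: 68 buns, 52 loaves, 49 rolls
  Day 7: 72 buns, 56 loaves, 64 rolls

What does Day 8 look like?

For the buns, +4 each step: 48, 52, 56, 60, 64, 68, 72 → 76.
Loaves: alternating steps +9, +4, +9, +4, …, so 17, 26, 30, 39, 43, 52, 56 → 65.
Rolls: perfect squares: 2², 3², 4², …, so 4, 9, 16, 25, 36, 49, 64 → 81.
Combining the parts gives 76 buns, 65 loaves, 81 rolls.

76 buns, 65 loaves, 81 rolls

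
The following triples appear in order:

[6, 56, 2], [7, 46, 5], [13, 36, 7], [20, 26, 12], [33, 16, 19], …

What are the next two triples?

First component goes 6, 7, 13, 20, 33 → 53 → 86 (each term is the sum of the two before it).
Second component: −10 each step, so 56, 46, 36, 26, 16 → 6 → -4.
Third component goes 2, 5, 7, 12, 19 → 31 → 50 (each term is the sum of the two before it).
Putting the parts together: [53, 6, 31] and then [86, -4, 50].

[53, 6, 31], [86, -4, 50]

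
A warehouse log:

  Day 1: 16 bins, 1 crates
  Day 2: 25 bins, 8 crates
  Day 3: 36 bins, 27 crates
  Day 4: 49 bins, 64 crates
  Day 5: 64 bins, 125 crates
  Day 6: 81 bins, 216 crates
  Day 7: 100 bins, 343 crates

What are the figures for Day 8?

121 bins, 512 crates

Bins: perfect squares: 4², 5², 6², …, so 16, 25, 36, 49, 64, 81, 100 → 121.
For the crates, perfect cubes: 1³, 2³, 3³, …: 1, 8, 27, 64, 125, 216, 343 → 512.
Putting it together: 121 bins, 512 crates.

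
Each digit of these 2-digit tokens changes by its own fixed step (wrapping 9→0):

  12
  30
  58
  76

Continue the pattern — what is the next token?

First digit: 1, 3, 5, 7 → 9 (+2 each step, mod 10).
Second digit: 2, 0, 8, 6 → 4 (−2 each step, mod 10).
Putting it together: 94.

94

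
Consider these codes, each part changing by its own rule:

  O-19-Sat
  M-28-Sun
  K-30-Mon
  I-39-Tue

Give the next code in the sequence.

Letter goes O, M, K, I → G (letters move back 2 places in the alphabet).
Second component: alternating steps +9, +2, +9, +2, …, so 19, 28, 30, 39 → 41.
Day — runs through the weekdays Mon→Sun: Sat, Sun, Mon, Tue → Wed.
Combining the parts gives G-41-Wed.

G-41-Wed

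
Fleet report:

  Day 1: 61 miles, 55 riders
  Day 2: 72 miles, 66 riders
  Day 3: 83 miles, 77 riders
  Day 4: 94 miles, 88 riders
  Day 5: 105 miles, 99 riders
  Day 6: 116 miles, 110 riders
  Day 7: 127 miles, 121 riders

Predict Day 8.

Miles: +11 each step, so 61, 72, 83, 94, 105, 116, 127 → 138.
Riders goes 55, 66, 77, 88, 99, 110, 121 → 132 (always 6 less than the miles).
Combining the parts gives 138 miles, 132 riders.

138 miles, 132 riders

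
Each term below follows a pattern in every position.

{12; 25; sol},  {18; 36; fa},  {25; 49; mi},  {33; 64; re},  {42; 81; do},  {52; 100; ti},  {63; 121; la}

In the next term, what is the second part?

Second part goes 25, 36, 49, 64, 81, 100, 121 → 144 (perfect squares: 5², 6², 7², …).

144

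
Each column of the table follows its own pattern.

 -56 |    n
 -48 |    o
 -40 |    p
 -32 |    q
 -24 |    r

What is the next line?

First component: -56, -48, -40, -32, -24 → -16 (+8 each step).
Letter goes n, o, p, q, r → s (letters move forward 1 place in the alphabet).
So the next line is -16  s.

-16  s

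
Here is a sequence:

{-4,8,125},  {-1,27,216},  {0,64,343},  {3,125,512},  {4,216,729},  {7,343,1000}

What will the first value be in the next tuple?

First value: alternating steps +3, +1, +3, +1, …; -4, -1, 0, 3, 4, 7 → 8.
Second value: perfect cubes: 2³, 3³, 4³, …, so 8, 27, 64, 125, 216, 343 → 512.
For the third value, perfect cubes: 5³, 6³, 7³, …: 125, 216, 343, 512, 729, 1000 → 1331.

8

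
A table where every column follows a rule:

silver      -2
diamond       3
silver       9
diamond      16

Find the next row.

silver  24

Rank: silver, diamond, silver, diamond → silver (alternates silver ↔ diamond).
Second component: differences are 5, 6, 7, … (increasing by 1 each time); -2, 3, 9, 16 → 24.
Putting it together: silver  24.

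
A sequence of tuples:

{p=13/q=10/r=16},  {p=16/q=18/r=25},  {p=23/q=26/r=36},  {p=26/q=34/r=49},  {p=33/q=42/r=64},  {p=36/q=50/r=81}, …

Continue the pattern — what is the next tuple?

P: 13, 16, 23, 26, 33, 36 → 43 (alternating steps +3, +7, +3, +7, …).
For the q, +8 each step: 10, 18, 26, 34, 42, 50 → 58.
R: perfect squares: 4², 5², 6², …; 16, 25, 36, 49, 64, 81 → 100.
Combining the parts gives {p=43/q=58/r=100}.

{p=43/q=58/r=100}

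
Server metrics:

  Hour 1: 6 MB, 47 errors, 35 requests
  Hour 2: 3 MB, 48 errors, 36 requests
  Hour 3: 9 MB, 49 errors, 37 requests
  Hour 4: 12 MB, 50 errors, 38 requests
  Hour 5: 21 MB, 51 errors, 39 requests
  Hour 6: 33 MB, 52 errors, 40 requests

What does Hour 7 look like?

MB: each term is the sum of the two before it; 6, 3, 9, 12, 21, 33 → 54.
Errors: +1 each step, so 47, 48, 49, 50, 51, 52 → 53.
For the requests, always 12 less than the errors: 35, 36, 37, 38, 39, 40 → 41.
Putting it together: 54 MB, 53 errors, 41 requests.

54 MB, 53 errors, 41 requests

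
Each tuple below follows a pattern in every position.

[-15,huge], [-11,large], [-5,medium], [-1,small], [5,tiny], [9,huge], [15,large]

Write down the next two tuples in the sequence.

[19,medium], [25,small]

For the first entry, alternating steps +4, +6, +4, +6, …: -15, -11, -5, -1, 5, 9, 15 → 19 → 25.
Size: repeats huge → large → medium → small → tiny, so huge, large, medium, small, tiny, huge, large → medium → small.
So the next two tuples are [19,medium] and [25,small].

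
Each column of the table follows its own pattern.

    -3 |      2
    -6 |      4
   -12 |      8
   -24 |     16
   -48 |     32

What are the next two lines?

First component: ×2 each step, so -3, -6, -12, -24, -48 → -96 → -192.
Second component: ×2 each step; 2, 4, 8, 16, 32 → 64 → 128.
So the next two lines are -96  64 and -192  128.

-96  64; -192  128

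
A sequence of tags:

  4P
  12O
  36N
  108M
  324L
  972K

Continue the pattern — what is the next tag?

For the first component, ×3 each step: 4, 12, 36, 108, 324, 972 → 2916.
Letter — letters move back 1 place in the alphabet: P, O, N, M, L, K → J.
Putting it together: 2916J.

2916J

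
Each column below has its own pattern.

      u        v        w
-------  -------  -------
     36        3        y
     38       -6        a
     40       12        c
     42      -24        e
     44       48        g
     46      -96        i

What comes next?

For the column u, +2 each step: 36, 38, 40, 42, 44, 46 → 48.
Column v — ×(-2) each step: 3, -6, 12, -24, 48, -96 → 192.
Column w: y, a, c, e, g, i → k (letters move forward 2 places in the alphabet, wrapping Z→A).
Putting it together: 48  192  k.

48  192  k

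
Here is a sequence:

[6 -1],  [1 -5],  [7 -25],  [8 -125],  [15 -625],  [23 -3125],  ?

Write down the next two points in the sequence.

First entry: each term is the sum of the two before it; 6, 1, 7, 8, 15, 23 → 38 → 61.
For the second entry, ×5 each step: -1, -5, -25, -125, -625, -3125 → -15625 → -78125.
Putting the parts together: [38 -15625] and then [61 -78125].

[38 -15625], [61 -78125]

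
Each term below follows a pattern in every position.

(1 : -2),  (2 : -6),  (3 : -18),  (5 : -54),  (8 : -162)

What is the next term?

First component goes 1, 2, 3, 5, 8 → 13 (each term is the sum of the two before it).
Second component: ×3 each step, so -2, -6, -18, -54, -162 → -486.
Combining the parts gives (13 : -486).

(13 : -486)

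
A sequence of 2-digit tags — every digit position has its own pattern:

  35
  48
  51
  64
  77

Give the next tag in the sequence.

80

First digit: +1 each step, mod 10, so 3, 4, 5, 6, 7 → 8.
For the second digit, +3 each step, mod 10: 5, 8, 1, 4, 7 → 0.
So the next tag is 80.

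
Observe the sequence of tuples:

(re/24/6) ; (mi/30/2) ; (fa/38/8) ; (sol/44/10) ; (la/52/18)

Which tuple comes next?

(ti/58/28)

Note goes re, mi, fa, sol, la → ti (runs through the solfège scale do→ti).
Second entry: alternating steps +6, +8, +6, +8, …, so 24, 30, 38, 44, 52 → 58.
Third entry: 6, 2, 8, 10, 18 → 28 (each term is the sum of the two before it).
So the next tuple is (ti/58/28).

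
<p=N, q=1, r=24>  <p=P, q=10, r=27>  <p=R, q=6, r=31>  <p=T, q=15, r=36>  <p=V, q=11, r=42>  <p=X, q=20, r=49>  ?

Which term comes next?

P: letters move forward 2 places in the alphabet, so N, P, R, T, V, X → Z.
Q: 1, 10, 6, 15, 11, 20 → 16 (alternating steps +9, −4, +9, −4, …).
R — differences are 3, 4, 5, … (increasing by 1 each time): 24, 27, 31, 36, 42, 49 → 57.
Combining the parts gives <p=Z, q=16, r=57>.

<p=Z, q=16, r=57>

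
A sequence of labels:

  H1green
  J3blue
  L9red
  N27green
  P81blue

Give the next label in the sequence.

R243red

For the letter, letters move forward 2 places in the alphabet: H, J, L, N, P → R.
Second component goes 1, 3, 9, 27, 81 → 243 (×3 each step).
Colour: green, blue, red, green, blue → red (repeats green → blue → red).
Putting it together: R243red.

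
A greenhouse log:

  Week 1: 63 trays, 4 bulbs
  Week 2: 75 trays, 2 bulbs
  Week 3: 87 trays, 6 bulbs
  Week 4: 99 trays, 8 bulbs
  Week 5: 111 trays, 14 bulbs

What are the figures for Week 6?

For the trays, +12 each step: 63, 75, 87, 99, 111 → 123.
For the bulbs, each term is the sum of the two before it: 4, 2, 6, 8, 14 → 22.
So the next row is 123 trays, 22 bulbs.

123 trays, 22 bulbs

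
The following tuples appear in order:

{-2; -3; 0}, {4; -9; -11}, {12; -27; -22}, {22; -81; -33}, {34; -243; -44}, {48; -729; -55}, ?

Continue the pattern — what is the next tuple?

First part: -2, 4, 12, 22, 34, 48 → 64 (differences are 6, 8, 10, … (increasing by 2 each time)).
For the second part, ×3 each step: -3, -9, -27, -81, -243, -729 → -2187.
Third part: 0, -11, -22, -33, -44, -55 → -66 (−11 each step).
Combining the parts gives {64; -2187; -66}.

{64; -2187; -66}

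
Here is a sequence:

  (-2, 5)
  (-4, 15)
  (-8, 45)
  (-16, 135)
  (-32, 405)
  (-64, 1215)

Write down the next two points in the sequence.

First value: ×2 each step, so -2, -4, -8, -16, -32, -64 → -128 → -256.
Second value — ×3 each step: 5, 15, 45, 135, 405, 1215 → 3645 → 10935.
Putting the parts together: (-128, 3645) and then (-256, 10935).

(-128, 3645), (-256, 10935)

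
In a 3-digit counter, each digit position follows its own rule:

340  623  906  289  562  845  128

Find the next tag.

First digit: 3, 6, 9, 2, 5, 8, 1 → 4 (+3 each step, mod 10).
Second digit: −2 each step, mod 10; 4, 2, 0, 8, 6, 4, 2 → 0.
Third digit: +3 each step, mod 10; 0, 3, 6, 9, 2, 5, 8 → 1.
Putting it together: 401.

401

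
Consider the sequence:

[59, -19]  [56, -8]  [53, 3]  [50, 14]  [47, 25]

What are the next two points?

[44, 36], [41, 47]

For the first entry, −3 each step: 59, 56, 53, 50, 47 → 44 → 41.
Second entry: -19, -8, 3, 14, 25 → 36 → 47 (+11 each step).
Putting the parts together: [44, 36] and then [41, 47].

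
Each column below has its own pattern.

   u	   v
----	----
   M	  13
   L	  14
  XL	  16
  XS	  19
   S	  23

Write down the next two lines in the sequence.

M  28; L  34

Column u: runs through clothing sizes XS→XL; M, L, XL, XS, S → M → L.
Column v — differences are 1, 2, 3, … (increasing by 1 each time): 13, 14, 16, 19, 23 → 28 → 34.
Putting the parts together: M  28 and then L  34.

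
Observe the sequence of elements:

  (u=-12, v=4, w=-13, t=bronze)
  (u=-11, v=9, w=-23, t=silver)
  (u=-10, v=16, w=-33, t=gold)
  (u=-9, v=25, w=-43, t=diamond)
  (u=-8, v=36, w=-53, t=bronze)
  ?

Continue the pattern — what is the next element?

(u=-7, v=49, w=-63, t=silver)

U — +1 each step: -12, -11, -10, -9, -8 → -7.
V goes 4, 9, 16, 25, 36 → 49 (perfect squares: 2², 3², 4², …).
W — −10 each step: -13, -23, -33, -43, -53 → -63.
For the t, repeats bronze → silver → gold → diamond: bronze, silver, gold, diamond, bronze → silver.
So the next element is (u=-7, v=49, w=-63, t=silver).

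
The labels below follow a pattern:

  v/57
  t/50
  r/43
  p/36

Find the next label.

n/29

Letter goes v, t, r, p → n (letters move back 2 places in the alphabet).
For the second component, −7 each step: 57, 50, 43, 36 → 29.
So the next label is n/29.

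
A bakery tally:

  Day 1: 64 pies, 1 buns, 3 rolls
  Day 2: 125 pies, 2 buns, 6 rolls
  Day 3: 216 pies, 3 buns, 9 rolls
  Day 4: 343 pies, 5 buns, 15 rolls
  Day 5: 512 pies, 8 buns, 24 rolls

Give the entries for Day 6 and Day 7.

729 pies, 13 buns, 39 rolls; 1000 pies, 21 buns, 63 rolls

Pies goes 64, 125, 216, 343, 512 → 729 → 1000 (perfect cubes: 4³, 5³, 6³, …).
Buns — each term is the sum of the two before it: 1, 2, 3, 5, 8 → 13 → 21.
Rolls — always 3 × the buns: 3, 6, 9, 15, 24 → 39 → 63.
So the next two lines are 729 pies, 13 buns, 39 rolls and 1000 pies, 21 buns, 63 rolls.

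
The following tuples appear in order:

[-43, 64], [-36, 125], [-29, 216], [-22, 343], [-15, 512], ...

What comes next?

[-8, 729]

First slot: -43, -36, -29, -22, -15 → -8 (+7 each step).
Second slot: perfect cubes: 4³, 5³, 6³, …; 64, 125, 216, 343, 512 → 729.
Combining the parts gives [-8, 729].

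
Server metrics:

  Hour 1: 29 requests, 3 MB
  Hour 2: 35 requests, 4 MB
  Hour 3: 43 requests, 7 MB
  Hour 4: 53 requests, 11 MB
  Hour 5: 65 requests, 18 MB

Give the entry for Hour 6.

79 requests, 29 MB

Requests: differences are 6, 8, 10, … (increasing by 2 each time); 29, 35, 43, 53, 65 → 79.
MB — each term is the sum of the two before it: 3, 4, 7, 11, 18 → 29.
Putting it together: 79 requests, 29 MB.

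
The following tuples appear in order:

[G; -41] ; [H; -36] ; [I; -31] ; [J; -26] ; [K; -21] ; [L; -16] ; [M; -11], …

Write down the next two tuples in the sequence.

[N; -6], [O; -1]

Letter: letters move forward 1 place in the alphabet, so G, H, I, J, K, L, M → N → O.
For the second entry, +5 each step: -41, -36, -31, -26, -21, -16, -11 → -6 → -1.
So the next two tuples are [N; -6] and [O; -1].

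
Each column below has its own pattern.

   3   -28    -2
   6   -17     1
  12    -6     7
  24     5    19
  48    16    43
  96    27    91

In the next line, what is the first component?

192

First component: ×2 each step; 3, 6, 12, 24, 48, 96 → 192.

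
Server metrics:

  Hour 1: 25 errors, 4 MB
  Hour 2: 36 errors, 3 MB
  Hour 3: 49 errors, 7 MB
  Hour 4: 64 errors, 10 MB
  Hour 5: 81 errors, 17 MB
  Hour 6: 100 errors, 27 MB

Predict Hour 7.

121 errors, 44 MB

Errors: perfect squares: 5², 6², 7², …, so 25, 36, 49, 64, 81, 100 → 121.
MB: each term is the sum of the two before it; 4, 3, 7, 10, 17, 27 → 44.
Putting it together: 121 errors, 44 MB.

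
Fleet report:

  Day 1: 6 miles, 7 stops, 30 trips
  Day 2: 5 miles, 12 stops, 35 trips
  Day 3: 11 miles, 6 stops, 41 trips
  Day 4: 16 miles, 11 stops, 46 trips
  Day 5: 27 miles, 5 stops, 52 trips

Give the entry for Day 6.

43 miles, 10 stops, 57 trips

Miles goes 6, 5, 11, 16, 27 → 43 (each term is the sum of the two before it).
Stops: alternating steps +5, −6, +5, −6, …; 7, 12, 6, 11, 5 → 10.
Trips — alternating steps +5, +6, +5, +6, …: 30, 35, 41, 46, 52 → 57.
So the next record is 43 miles, 10 stops, 57 trips.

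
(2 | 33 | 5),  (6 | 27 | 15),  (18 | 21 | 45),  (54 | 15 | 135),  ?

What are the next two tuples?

(162 | 9 | 405), (486 | 3 | 1215)

For the first slot, ×3 each step: 2, 6, 18, 54 → 162 → 486.
Second slot: −6 each step; 33, 27, 21, 15 → 9 → 3.
Third slot: ×3 each step; 5, 15, 45, 135 → 405 → 1215.
Putting the parts together: (162 | 9 | 405) and then (486 | 3 | 1215).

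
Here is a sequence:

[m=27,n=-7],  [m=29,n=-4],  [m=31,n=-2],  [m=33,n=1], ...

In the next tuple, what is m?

35

M: 27, 29, 31, 33 → 35 (+2 each step).
N — alternating steps +3, +2, +3, +2, …: -7, -4, -2, 1 → 3.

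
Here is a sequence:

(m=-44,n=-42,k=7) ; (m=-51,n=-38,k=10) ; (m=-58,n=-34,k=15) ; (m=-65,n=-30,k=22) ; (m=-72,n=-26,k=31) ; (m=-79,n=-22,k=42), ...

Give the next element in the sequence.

M goes -44, -51, -58, -65, -72, -79 → -86 (−7 each step).
For the n, +4 each step: -42, -38, -34, -30, -26, -22 → -18.
K — differences are 3, 5, 7, … (increasing by 2 each time): 7, 10, 15, 22, 31, 42 → 55.
Combining the parts gives (m=-86,n=-18,k=55).

(m=-86,n=-18,k=55)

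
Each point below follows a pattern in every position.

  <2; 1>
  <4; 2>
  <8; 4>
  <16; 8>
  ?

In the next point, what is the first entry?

32

For the first entry, ×2 each step: 2, 4, 8, 16 → 32.
Second entry: always the previous value of the first entry; 1, 2, 4, 8 → 16.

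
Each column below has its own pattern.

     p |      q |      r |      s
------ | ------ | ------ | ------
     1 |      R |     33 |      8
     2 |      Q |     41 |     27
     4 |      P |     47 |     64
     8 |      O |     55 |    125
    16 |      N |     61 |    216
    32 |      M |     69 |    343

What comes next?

Column p: 1, 2, 4, 8, 16, 32 → 64 (×2 each step).
For the column q, letters move back 1 place in the alphabet: R, Q, P, O, N, M → L.
Column r goes 33, 41, 47, 55, 61, 69 → 75 (alternating steps +8, +6, +8, +6, …).
Column s goes 8, 27, 64, 125, 216, 343 → 512 (perfect cubes: 2³, 3³, 4³, …).
So the next row is 64  L  75  512.

64  L  75  512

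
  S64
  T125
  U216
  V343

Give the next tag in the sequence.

Letter goes S, T, U, V → W (letters move forward 1 place in the alphabet).
Second component — perfect cubes: 4³, 5³, 6³, …: 64, 125, 216, 343 → 512.
So the next tag is W512.

W512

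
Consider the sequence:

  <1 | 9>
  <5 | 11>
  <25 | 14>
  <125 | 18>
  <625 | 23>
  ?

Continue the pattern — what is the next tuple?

First component: ×5 each step; 1, 5, 25, 125, 625 → 3125.
For the second component, differences are 2, 3, 4, … (increasing by 1 each time): 9, 11, 14, 18, 23 → 29.
So the next tuple is <3125 | 29>.

<3125 | 29>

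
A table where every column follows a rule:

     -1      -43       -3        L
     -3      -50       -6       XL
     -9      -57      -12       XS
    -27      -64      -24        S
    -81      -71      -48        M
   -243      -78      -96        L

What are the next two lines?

For the first component, ×3 each step: -1, -3, -9, -27, -81, -243 → -729 → -2187.
Second component: -43, -50, -57, -64, -71, -78 → -85 → -92 (−7 each step).
Third component: -3, -6, -12, -24, -48, -96 → -192 → -384 (×2 each step).
Size: repeats L → XL → XS → S → M, so L, XL, XS, S, M, L → XL → XS.
So the next two lines are -729  -85  -192  XL and -2187  -92  -384  XS.

-729  -85  -192  XL; -2187  -92  -384  XS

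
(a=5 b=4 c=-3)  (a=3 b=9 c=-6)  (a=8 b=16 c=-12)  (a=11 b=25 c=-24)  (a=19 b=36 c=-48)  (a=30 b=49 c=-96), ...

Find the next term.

A: each term is the sum of the two before it, so 5, 3, 8, 11, 19, 30 → 49.
For the b, perfect squares: 2², 3², 4², …: 4, 9, 16, 25, 36, 49 → 64.
C: -3, -6, -12, -24, -48, -96 → -192 (×2 each step).
So the next term is (a=49 b=64 c=-192).

(a=49 b=64 c=-192)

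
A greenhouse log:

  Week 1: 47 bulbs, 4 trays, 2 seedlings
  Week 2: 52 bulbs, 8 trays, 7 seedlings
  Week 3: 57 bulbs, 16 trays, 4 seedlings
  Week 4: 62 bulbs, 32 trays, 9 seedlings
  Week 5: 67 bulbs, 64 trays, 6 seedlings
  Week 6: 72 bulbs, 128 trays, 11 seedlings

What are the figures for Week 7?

Bulbs: 47, 52, 57, 62, 67, 72 → 77 (+5 each step).
Trays — ×2 each step: 4, 8, 16, 32, 64, 128 → 256.
Seedlings — alternating steps +5, −3, +5, −3, …: 2, 7, 4, 9, 6, 11 → 8.
Combining the parts gives 77 bulbs, 256 trays, 8 seedlings.

77 bulbs, 256 trays, 8 seedlings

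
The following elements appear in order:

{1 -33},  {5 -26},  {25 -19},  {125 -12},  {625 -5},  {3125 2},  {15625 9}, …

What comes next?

{78125 16}

First value: 1, 5, 25, 125, 625, 3125, 15625 → 78125 (×5 each step).
Second value: +7 each step; -33, -26, -19, -12, -5, 2, 9 → 16.
Putting it together: {78125 16}.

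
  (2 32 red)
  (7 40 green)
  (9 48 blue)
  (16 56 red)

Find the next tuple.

(25 64 green)

First slot: each term is the sum of the two before it, so 2, 7, 9, 16 → 25.
Second slot goes 32, 40, 48, 56 → 64 (+8 each step).
For the colour, repeats red → green → blue: red, green, blue, red → green.
Putting it together: (25 64 green).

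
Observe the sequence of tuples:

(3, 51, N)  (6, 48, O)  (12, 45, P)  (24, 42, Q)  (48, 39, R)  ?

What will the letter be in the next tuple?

S

First slot goes 3, 6, 12, 24, 48 → 96 (×2 each step).
Second slot — −3 each step: 51, 48, 45, 42, 39 → 36.
Letter — letters move forward 1 place in the alphabet: N, O, P, Q, R → S.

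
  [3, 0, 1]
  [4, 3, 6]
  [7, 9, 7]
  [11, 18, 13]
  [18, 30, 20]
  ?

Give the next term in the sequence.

First component — each term is the sum of the two before it: 3, 4, 7, 11, 18 → 29.
Second component: differences are 3, 6, 9, … (increasing by 3 each time); 0, 3, 9, 18, 30 → 45.
Third component — each term is the sum of the two before it: 1, 6, 7, 13, 20 → 33.
Putting it together: [29, 45, 33].

[29, 45, 33]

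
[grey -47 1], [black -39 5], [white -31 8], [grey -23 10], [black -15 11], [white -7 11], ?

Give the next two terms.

Shade: grey, black, white, grey, black, white → grey → black (repeats grey → black → white).
Second component — +8 each step: -47, -39, -31, -23, -15, -7 → 1 → 9.
Third component: differences are 4, 3, 2, … (decreasing by 1 each time), so 1, 5, 8, 10, 11, 11 → 10 → 8.
Putting the parts together: [grey 1 10] and then [black 9 8].

[grey 1 10], [black 9 8]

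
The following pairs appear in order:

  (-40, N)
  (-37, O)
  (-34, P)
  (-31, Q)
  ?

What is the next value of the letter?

R

Letter: N, O, P, Q → R (letters move forward 1 place in the alphabet).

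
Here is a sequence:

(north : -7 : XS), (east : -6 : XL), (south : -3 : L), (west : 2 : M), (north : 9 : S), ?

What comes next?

Direction: north, east, south, west, north → east (repeats north → east → south → west).
Second slot: differences are 1, 3, 5, … (increasing by 2 each time), so -7, -6, -3, 2, 9 → 18.
Size: runs backward through clothing sizes XS→XL, so XS, XL, L, M, S → XS.
Putting it together: (east : 18 : XS).

(east : 18 : XS)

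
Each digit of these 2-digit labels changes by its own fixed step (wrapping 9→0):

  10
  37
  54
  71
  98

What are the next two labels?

First digit — +2 each step, mod 10: 1, 3, 5, 7, 9 → 1 → 3.
Second digit: −3 each step, mod 10, so 0, 7, 4, 1, 8 → 5 → 2.
Putting the parts together: 15 and then 32.

15 then 32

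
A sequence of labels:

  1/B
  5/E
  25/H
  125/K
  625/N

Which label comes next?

First component: ×5 each step; 1, 5, 25, 125, 625 → 3125.
Letter: B, E, H, K, N → Q (letters move forward 3 places in the alphabet).
So the next label is 3125/Q.

3125/Q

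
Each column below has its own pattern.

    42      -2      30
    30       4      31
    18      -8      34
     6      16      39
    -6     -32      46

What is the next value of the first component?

First component — −12 each step: 42, 30, 18, 6, -6 → -18.

-18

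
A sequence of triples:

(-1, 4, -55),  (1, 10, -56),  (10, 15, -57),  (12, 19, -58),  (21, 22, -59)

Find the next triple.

First component: -1, 1, 10, 12, 21 → 23 (alternating steps +2, +9, +2, +9, …).
Second component: differences are 6, 5, 4, … (decreasing by 1 each time); 4, 10, 15, 19, 22 → 24.
Third component: −1 each step, so -55, -56, -57, -58, -59 → -60.
So the next triple is (23, 24, -60).

(23, 24, -60)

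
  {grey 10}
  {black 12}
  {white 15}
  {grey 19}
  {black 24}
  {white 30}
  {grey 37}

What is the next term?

Shade: repeats grey → black → white; grey, black, white, grey, black, white, grey → black.
Second value — differences are 2, 3, 4, … (increasing by 1 each time): 10, 12, 15, 19, 24, 30, 37 → 45.
So the next term is {black 45}.

{black 45}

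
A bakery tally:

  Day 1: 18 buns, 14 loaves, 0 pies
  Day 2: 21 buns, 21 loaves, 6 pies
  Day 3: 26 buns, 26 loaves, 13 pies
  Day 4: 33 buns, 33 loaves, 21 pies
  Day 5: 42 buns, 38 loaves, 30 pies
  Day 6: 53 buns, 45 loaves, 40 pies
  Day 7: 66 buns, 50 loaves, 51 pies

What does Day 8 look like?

81 buns, 57 loaves, 63 pies

Buns goes 18, 21, 26, 33, 42, 53, 66 → 81 (differences are 3, 5, 7, … (increasing by 2 each time)).
Loaves goes 14, 21, 26, 33, 38, 45, 50 → 57 (alternating steps +7, +5, +7, +5, …).
Pies — differences are 6, 7, 8, … (increasing by 1 each time): 0, 6, 13, 21, 30, 40, 51 → 63.
So the next row is 81 buns, 57 loaves, 63 pies.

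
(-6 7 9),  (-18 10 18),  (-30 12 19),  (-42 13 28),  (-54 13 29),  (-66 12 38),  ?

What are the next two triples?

(-78 10 39), (-90 7 48)

First part: −12 each step, so -6, -18, -30, -42, -54, -66 → -78 → -90.
Second part goes 7, 10, 12, 13, 13, 12 → 10 → 7 (differences are 3, 2, 1, … (decreasing by 1 each time)).
For the third part, alternating steps +9, +1, +9, +1, …: 9, 18, 19, 28, 29, 38 → 39 → 48.
So the next two triples are (-78 10 39) and (-90 7 48).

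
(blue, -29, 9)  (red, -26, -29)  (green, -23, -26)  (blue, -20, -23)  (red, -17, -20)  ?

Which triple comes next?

(green, -14, -17)

Colour: repeats blue → red → green, so blue, red, green, blue, red → green.
Second component — +3 each step: -29, -26, -23, -20, -17 → -14.
Third component: always the previous value of the second component, so 9, -29, -26, -23, -20 → -17.
Putting it together: (green, -14, -17).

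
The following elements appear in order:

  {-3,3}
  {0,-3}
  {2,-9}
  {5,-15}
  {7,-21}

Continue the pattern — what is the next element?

First coordinate: alternating steps +3, +2, +3, +2, …, so -3, 0, 2, 5, 7 → 10.
Second coordinate: 3, -3, -9, -15, -21 → -27 (−6 each step).
So the next element is {10,-27}.

{10,-27}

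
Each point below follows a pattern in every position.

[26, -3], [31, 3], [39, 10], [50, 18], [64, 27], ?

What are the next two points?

First coordinate — differences are 5, 8, 11, … (increasing by 3 each time): 26, 31, 39, 50, 64 → 81 → 101.
Second coordinate goes -3, 3, 10, 18, 27 → 37 → 48 (differences are 6, 7, 8, … (increasing by 1 each time)).
Putting the parts together: [81, 37] and then [101, 48].

[81, 37], [101, 48]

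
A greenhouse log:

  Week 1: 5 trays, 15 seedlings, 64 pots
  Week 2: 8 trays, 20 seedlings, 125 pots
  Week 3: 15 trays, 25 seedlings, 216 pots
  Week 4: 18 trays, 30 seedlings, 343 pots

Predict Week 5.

25 trays, 35 seedlings, 512 pots

Trays goes 5, 8, 15, 18 → 25 (alternating steps +3, +7, +3, +7, …).
Seedlings: +5 each step, so 15, 20, 25, 30 → 35.
For the pots, perfect cubes: 4³, 5³, 6³, …: 64, 125, 216, 343 → 512.
So the next record is 25 trays, 35 seedlings, 512 pots.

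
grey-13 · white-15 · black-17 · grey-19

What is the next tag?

Shade goes grey, white, black, grey → white (repeats grey → white → black).
For the second component, +2 each step: 13, 15, 17, 19 → 21.
Putting it together: white-21.

white-21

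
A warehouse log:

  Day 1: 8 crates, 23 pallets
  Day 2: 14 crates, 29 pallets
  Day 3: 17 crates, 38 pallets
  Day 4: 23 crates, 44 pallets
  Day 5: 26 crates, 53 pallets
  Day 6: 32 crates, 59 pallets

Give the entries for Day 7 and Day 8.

For the crates, alternating steps +6, +3, +6, +3, …: 8, 14, 17, 23, 26, 32 → 35 → 41.
Pallets: 23, 29, 38, 44, 53, 59 → 68 → 74 (alternating steps +6, +9, +6, +9, …).
So the next two rows are 35 crates, 68 pallets and 41 crates, 74 pallets.

35 crates, 68 pallets; 41 crates, 74 pallets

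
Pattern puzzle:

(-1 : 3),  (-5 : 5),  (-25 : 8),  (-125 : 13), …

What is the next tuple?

For the first component, ×5 each step: -1, -5, -25, -125 → -625.
Second component: 3, 5, 8, 13 → 21 (each term is the sum of the two before it).
Combining the parts gives (-625 : 21).

(-625 : 21)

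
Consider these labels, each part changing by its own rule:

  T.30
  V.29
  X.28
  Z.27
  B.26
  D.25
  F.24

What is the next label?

Letter: T, V, X, Z, B, D, F → H (letters move forward 2 places in the alphabet, wrapping Z→A).
For the second component, −1 each step: 30, 29, 28, 27, 26, 25, 24 → 23.
Combining the parts gives H.23.

H.23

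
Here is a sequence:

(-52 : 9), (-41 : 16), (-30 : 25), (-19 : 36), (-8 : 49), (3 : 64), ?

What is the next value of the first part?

For the first part, +11 each step: -52, -41, -30, -19, -8, 3 → 14.

14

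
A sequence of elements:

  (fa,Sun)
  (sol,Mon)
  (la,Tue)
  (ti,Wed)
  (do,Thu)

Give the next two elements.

For the note, runs through the solfège scale do→ti: fa, sol, la, ti, do → re → mi.
Day: Sun, Mon, Tue, Wed, Thu → Fri → Sat (runs through the weekdays Mon→Sun).
Putting the parts together: (re,Fri) and then (mi,Sat).

(re,Fri), (mi,Sat)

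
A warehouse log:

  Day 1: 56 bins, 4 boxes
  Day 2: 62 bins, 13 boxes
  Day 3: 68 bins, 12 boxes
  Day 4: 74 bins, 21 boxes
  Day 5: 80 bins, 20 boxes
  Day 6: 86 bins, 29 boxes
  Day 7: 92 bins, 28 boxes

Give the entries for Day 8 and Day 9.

98 bins, 37 boxes; 104 bins, 36 boxes

Bins — +6 each step: 56, 62, 68, 74, 80, 86, 92 → 98 → 104.
Boxes: 4, 13, 12, 21, 20, 29, 28 → 37 → 36 (alternating steps +9, −1, +9, −1, …).
So the next two lines are 98 bins, 37 boxes and 104 bins, 36 boxes.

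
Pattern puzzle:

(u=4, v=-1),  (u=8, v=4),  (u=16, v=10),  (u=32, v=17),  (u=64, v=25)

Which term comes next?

For the u, ×2 each step: 4, 8, 16, 32, 64 → 128.
V: differences are 5, 6, 7, … (increasing by 1 each time), so -1, 4, 10, 17, 25 → 34.
Combining the parts gives (u=128, v=34).

(u=128, v=34)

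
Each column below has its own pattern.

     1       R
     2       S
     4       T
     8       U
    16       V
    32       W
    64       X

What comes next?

128  Y

First component — ×2 each step: 1, 2, 4, 8, 16, 32, 64 → 128.
Letter: R, S, T, U, V, W, X → Y (letters move forward 1 place in the alphabet).
So the next line is 128  Y.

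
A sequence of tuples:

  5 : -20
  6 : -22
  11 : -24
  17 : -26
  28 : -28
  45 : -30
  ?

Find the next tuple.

First entry: 5, 6, 11, 17, 28, 45 → 73 (each term is the sum of the two before it).
Second entry goes -20, -22, -24, -26, -28, -30 → -32 (−2 each step).
Putting it together: 73 : -32.

73 : -32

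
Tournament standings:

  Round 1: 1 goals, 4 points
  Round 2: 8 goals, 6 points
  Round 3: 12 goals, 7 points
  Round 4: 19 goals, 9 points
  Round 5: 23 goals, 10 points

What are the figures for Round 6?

Goals — alternating steps +7, +4, +7, +4, …: 1, 8, 12, 19, 23 → 30.
Points: alternating steps +2, +1, +2, +1, …, so 4, 6, 7, 9, 10 → 12.
So the next record is 30 goals, 12 points.

30 goals, 12 points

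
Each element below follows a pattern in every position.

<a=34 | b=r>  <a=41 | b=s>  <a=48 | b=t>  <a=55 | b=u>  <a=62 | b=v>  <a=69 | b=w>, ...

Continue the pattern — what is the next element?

A: 34, 41, 48, 55, 62, 69 → 76 (+7 each step).
B goes r, s, t, u, v, w → x (letters move forward 1 place in the alphabet).
So the next element is <a=76 | b=x>.

<a=76 | b=x>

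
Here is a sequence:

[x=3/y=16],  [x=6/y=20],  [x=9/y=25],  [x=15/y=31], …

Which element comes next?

[x=24/y=38]

X — each term is the sum of the two before it: 3, 6, 9, 15 → 24.
Y: differences are 4, 5, 6, … (increasing by 1 each time); 16, 20, 25, 31 → 38.
So the next element is [x=24/y=38].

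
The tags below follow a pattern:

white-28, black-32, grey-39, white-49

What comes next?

Shade goes white, black, grey, white → black (repeats white → black → grey).
Second component goes 28, 32, 39, 49 → 62 (differences are 4, 7, 10, … (increasing by 3 each time)).
So the next tag is black-62.

black-62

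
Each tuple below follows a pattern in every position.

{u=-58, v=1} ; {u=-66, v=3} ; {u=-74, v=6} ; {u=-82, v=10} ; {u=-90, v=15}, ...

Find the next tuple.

U: −8 each step; -58, -66, -74, -82, -90 → -98.
V goes 1, 3, 6, 10, 15 → 21 (differences are 2, 3, 4, … (increasing by 1 each time)).
Combining the parts gives {u=-98, v=21}.

{u=-98, v=21}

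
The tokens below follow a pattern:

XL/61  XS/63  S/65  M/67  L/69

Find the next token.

XL/71

For the size, runs through clothing sizes XS→XL: XL, XS, S, M, L → XL.
Second component: +2 each step, so 61, 63, 65, 67, 69 → 71.
So the next token is XL/71.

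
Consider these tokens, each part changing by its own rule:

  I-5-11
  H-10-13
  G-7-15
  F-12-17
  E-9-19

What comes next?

Letter goes I, H, G, F, E → D (letters move back 1 place in the alphabet).
For the second component, alternating steps +5, −3, +5, −3, …: 5, 10, 7, 12, 9 → 14.
Third component: 11, 13, 15, 17, 19 → 21 (+2 each step).
So the next token is D-14-21.

D-14-21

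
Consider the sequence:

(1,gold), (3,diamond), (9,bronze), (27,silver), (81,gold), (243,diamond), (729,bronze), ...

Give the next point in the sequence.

First slot: 1, 3, 9, 27, 81, 243, 729 → 2187 (×3 each step).
For the rank, repeats gold → diamond → bronze → silver: gold, diamond, bronze, silver, gold, diamond, bronze → silver.
So the next point is (2187,silver).

(2187,silver)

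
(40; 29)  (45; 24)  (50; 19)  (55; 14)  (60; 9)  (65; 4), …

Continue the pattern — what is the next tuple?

First coordinate: 40, 45, 50, 55, 60, 65 → 70 (+5 each step).
Second coordinate goes 29, 24, 19, 14, 9, 4 → -1 (together with the first coordinate always sums to 69).
Combining the parts gives (70; -1).

(70; -1)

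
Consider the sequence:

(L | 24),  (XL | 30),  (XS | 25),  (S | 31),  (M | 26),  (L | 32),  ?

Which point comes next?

(XL | 27)

For the size, repeats L → XL → XS → S → M: L, XL, XS, S, M, L → XL.
Second component: 24, 30, 25, 31, 26, 32 → 27 (alternating steps +6, −5, +6, −5, …).
Putting it together: (XL | 27).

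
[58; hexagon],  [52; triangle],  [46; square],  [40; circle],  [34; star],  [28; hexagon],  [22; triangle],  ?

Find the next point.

First entry: −6 each step, so 58, 52, 46, 40, 34, 28, 22 → 16.
Shape: hexagon, triangle, square, circle, star, hexagon, triangle → square (repeats hexagon → triangle → square → circle → star).
Putting it together: [16; square].

[16; square]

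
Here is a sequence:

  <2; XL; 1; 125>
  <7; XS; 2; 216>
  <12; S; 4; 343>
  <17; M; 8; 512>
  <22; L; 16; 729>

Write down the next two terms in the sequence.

First component: +5 each step, so 2, 7, 12, 17, 22 → 27 → 32.
Size goes XL, XS, S, M, L → XL → XS (runs through clothing sizes XS→XL).
Third component: ×2 each step; 1, 2, 4, 8, 16 → 32 → 64.
Fourth component: 125, 216, 343, 512, 729 → 1000 → 1331 (perfect cubes: 5³, 6³, 7³, …).
Putting the parts together: <27; XL; 32; 1000> and then <32; XS; 64; 1331>.

<27; XL; 32; 1000>, <32; XS; 64; 1331>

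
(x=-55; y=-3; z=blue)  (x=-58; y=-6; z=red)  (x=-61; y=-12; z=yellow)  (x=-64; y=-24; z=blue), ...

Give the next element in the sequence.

X — −3 each step: -55, -58, -61, -64 → -67.
Y goes -3, -6, -12, -24 → -48 (×2 each step).
Z — repeats blue → red → yellow: blue, red, yellow, blue → red.
Combining the parts gives (x=-67; y=-48; z=red).

(x=-67; y=-48; z=red)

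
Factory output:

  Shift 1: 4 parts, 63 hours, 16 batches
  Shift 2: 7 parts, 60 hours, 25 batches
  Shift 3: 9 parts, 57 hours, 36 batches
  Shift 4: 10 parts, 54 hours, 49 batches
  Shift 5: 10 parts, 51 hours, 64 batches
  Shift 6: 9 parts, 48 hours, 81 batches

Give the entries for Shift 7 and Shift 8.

Parts: differences are 3, 2, 1, … (decreasing by 1 each time); 4, 7, 9, 10, 10, 9 → 7 → 4.
For the hours, −3 each step: 63, 60, 57, 54, 51, 48 → 45 → 42.
For the batches, perfect squares: 4², 5², 6², …: 16, 25, 36, 49, 64, 81 → 100 → 121.
Putting the parts together: 7 parts, 45 hours, 100 batches and then 4 parts, 42 hours, 121 batches.

7 parts, 45 hours, 100 batches; 4 parts, 42 hours, 121 batches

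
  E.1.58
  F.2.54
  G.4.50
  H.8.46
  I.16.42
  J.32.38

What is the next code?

Letter goes E, F, G, H, I, J → K (letters move forward 1 place in the alphabet).
Second component goes 1, 2, 4, 8, 16, 32 → 64 (×2 each step).
Third component: −4 each step; 58, 54, 50, 46, 42, 38 → 34.
Combining the parts gives K.64.34.

K.64.34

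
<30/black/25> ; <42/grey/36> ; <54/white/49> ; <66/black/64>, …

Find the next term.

<78/grey/81>

First entry goes 30, 42, 54, 66 → 78 (+12 each step).
Shade: black, grey, white, black → grey (repeats black → grey → white).
Third entry: perfect squares: 5², 6², 7², …, so 25, 36, 49, 64 → 81.
Combining the parts gives <78/grey/81>.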